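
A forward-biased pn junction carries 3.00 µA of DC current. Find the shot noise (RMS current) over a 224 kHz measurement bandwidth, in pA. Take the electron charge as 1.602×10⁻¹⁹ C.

464 pA

I_n = √(2qI·B)
2qI·B = 2 × 1.602×10⁻¹⁹ × 3.00×10⁻⁶ × 2.24×10⁵ = 2.15×10⁻¹⁹ A²
I_n = √(2.15×10⁻¹⁹) = 4.64×10⁻¹⁰ A = 464 pA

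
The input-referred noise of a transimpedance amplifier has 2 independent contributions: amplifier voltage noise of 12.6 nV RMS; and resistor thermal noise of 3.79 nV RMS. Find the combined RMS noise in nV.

13.2 nV

Uncorrelated sources add in power (mean-square): V_tot = √(ΣV_i²)
V_tot = √[(1.26×10⁻⁸)² + (3.79×10⁻⁹)²] = 1.32×10⁻⁸ V = 13.2 nV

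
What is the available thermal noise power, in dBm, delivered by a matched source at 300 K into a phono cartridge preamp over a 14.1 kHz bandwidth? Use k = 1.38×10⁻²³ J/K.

P_n = kTB = 1.38×10⁻²³ × 300 × 1.41×10⁴ = 5.84×10⁻¹⁷ W
In dBm: 10 log₁₀(5.84×10⁻¹⁷ / 10⁻³) = −132.3 dBm

−132.3 dBm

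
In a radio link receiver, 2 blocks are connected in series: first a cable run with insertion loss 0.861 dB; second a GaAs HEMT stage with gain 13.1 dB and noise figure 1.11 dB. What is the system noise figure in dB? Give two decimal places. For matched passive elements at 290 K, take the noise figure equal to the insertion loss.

Convert to linear (a loss of L dB is a gain of −L dB): F_i = 10^(NF_i/10), G_i = 10^(G_i,dB/10)
  Stage 1: F_1 = 10^(0.861/10) = 1.219, G_1 = 10^(−0.861/10) = 0.8202
  Stage 2: F_2 = 10^(1.11/10) = 1.291, G_2 = 10^(13.1/10) = 20.42
Friis cascade:
  F = 1.219 + (1.291 − 1)/0.8202 = 1.574
NF = 10 log₁₀(1.574) = 1.97 dB

1.97 dB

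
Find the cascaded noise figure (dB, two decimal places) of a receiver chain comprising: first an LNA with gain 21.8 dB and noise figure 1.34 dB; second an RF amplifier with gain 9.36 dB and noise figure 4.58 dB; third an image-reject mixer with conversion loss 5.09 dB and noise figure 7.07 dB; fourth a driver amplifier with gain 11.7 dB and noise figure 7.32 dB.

Convert to linear (a loss of L dB is a gain of −L dB): F_i = 10^(NF_i/10), G_i = 10^(G_i,dB/10)
  Stage 1: F_1 = 10^(1.34/10) = 1.361, G_1 = 10^(21.8/10) = 151.4
  Stage 2: F_2 = 10^(4.58/10) = 2.871, G_2 = 10^(9.36/10) = 8.630
  Stage 3: F_3 = 10^(7.07/10) = 5.093, G_3 = 10^(−5.09/10) = 0.3097
  Stage 4: F_4 = 10^(7.32/10) = 5.395, G_4 = 10^(11.7/10) = 14.79
Friis cascade:
  F = 1.361 + (2.871 − 1)/151.4 + (5.093 − 1)/1306 + (5.395 − 1)/404.6 = 1.388
NF = 10 log₁₀(1.388) = 1.42 dB

1.42 dB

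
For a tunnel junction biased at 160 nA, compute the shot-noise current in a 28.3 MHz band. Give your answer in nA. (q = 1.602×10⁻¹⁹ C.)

I_n = √(2qI·B)
2qI·B = 2 × 1.602×10⁻¹⁹ × 1.60×10⁻⁷ × 2.83×10⁷ = 1.45×10⁻¹⁸ A²
I_n = √(1.45×10⁻¹⁸) = 1.20×10⁻⁹ A = 1.20 nA

1.20 nA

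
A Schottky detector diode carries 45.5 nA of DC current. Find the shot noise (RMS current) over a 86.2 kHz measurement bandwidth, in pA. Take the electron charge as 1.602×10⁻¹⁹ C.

I_n = √(2qI·B)
2qI·B = 2 × 1.602×10⁻¹⁹ × 4.55×10⁻⁸ × 8.62×10⁴ = 1.26×10⁻²¹ A²
I_n = √(1.26×10⁻²¹) = 3.54×10⁻¹¹ A = 35.4 pA

35.4 pA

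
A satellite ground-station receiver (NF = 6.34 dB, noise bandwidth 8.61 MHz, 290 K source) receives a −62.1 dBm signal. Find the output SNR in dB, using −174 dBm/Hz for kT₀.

Noise floor: N = −174 + 10 log₁₀(B) + NF
10 log₁₀(8.61×10⁶) = 69.35 dB
N = −174 + 69.35 + 6.34 = −98.31 dBm
SNR = P_sig − N = −62.1 − (−98.31) = 36.21 dB → 36.2 dB

36.2 dB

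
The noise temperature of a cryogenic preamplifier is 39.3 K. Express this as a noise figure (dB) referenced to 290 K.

F = 1 + T_e/T₀ = 1 + 39.3/290 = 1.13552
NF = 10 log₁₀(1.13552) = 0.552 dB

0.552 dB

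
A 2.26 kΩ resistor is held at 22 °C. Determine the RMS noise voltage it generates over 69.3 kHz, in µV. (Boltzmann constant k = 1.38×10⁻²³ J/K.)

T = 22 °C + 273.15 = 295.15 K
V_n = √(4kTRB)
4kTRB = 4 × 1.38×10⁻²³ × 295.15 × 2.26×10³ × 6.93×10⁴ = 2.55×10⁻¹² V²
V_n = √(2.55×10⁻¹²) = 1.60×10⁻⁶ V = 1.60 µV

1.60 µV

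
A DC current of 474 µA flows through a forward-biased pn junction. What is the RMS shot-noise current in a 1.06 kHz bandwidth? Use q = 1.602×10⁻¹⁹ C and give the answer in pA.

I_n = √(2qI·B)
2qI·B = 2 × 1.602×10⁻¹⁹ × 4.74×10⁻⁴ × 1.06×10³ = 1.61×10⁻¹⁹ A²
I_n = √(1.61×10⁻¹⁹) = 4.01×10⁻¹⁰ A = 401 pA

401 pA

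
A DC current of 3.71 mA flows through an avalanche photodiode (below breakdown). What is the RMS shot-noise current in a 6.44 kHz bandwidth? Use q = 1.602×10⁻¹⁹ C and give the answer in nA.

I_n = √(2qI·B)
2qI·B = 2 × 1.602×10⁻¹⁹ × 3.71×10⁻³ × 6.44×10³ = 7.66×10⁻¹⁸ A²
I_n = √(7.66×10⁻¹⁸) = 2.77×10⁻⁹ A = 2.77 nA

2.77 nA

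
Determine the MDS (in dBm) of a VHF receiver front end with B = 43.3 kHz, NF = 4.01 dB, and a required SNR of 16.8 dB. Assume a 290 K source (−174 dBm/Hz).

−106.8 dBm

Sensitivity = −174 + 10 log₁₀(B) + NF + SNR_min
= −174 + 46.36 + 4.01 + 16.8
= −106.83 dBm → −106.8 dBm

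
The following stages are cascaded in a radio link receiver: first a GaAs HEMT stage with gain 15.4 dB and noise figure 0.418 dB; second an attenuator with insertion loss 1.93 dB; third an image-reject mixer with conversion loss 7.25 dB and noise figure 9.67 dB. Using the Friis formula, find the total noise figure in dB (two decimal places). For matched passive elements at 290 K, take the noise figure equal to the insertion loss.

1.73 dB

Convert to linear (a loss of L dB is a gain of −L dB): F_i = 10^(NF_i/10), G_i = 10^(G_i,dB/10)
  Stage 1: F_1 = 10^(0.418/10) = 1.101, G_1 = 10^(15.4/10) = 34.67
  Stage 2: F_2 = 10^(1.93/10) = 1.560, G_2 = 10^(−1.93/10) = 0.6412
  Stage 3: F_3 = 10^(9.67/10) = 9.268, G_3 = 10^(−7.25/10) = 0.1884
Friis cascade:
  F = 1.101 + (1.560 − 1)/34.67 + (9.268 − 1)/22.23 = 1.489
NF = 10 log₁₀(1.489) = 1.73 dB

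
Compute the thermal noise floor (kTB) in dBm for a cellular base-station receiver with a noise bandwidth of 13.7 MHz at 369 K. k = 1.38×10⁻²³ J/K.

P_n = kTB = 1.38×10⁻²³ × 369 × 1.37×10⁷ = 6.98×10⁻¹⁴ W
In dBm: 10 log₁₀(6.98×10⁻¹⁴ / 10⁻³) = −101.6 dBm

−101.6 dBm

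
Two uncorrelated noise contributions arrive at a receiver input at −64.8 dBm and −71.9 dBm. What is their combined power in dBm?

Convert to linear, add, convert back:
P₁ = 3.31×10⁻¹⁰ W, P₂ = 6.46×10⁻¹¹ W
P_tot = 3.96×10⁻¹⁰ W → 10 log₁₀(P_tot / 10⁻³) = −64.0 dBm

−64.0 dBm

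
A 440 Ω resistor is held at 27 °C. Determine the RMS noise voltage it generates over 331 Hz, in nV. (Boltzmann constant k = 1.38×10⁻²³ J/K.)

T = 27 °C + 273.15 = 300.15 K
V_n = √(4kTRB)
4kTRB = 4 × 1.38×10⁻²³ × 300.15 × 4.40×10² × 3.31×10² = 2.41×10⁻¹⁵ V²
V_n = √(2.41×10⁻¹⁵) = 4.91×10⁻⁸ V = 49.1 nV

49.1 nV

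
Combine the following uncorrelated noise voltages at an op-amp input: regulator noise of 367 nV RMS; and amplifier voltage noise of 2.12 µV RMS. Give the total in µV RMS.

2.15 µV

Uncorrelated sources add in power (mean-square): V_tot = √(ΣV_i²)
V_tot = √[(3.67×10⁻⁷)² + (2.12×10⁻⁶)²] = 2.15×10⁻⁶ V = 2.15 µV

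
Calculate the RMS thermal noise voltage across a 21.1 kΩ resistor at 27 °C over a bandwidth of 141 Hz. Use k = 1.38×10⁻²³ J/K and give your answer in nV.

222 nV

T = 27 °C + 273.15 = 300.15 K
V_n = √(4kTRB)
4kTRB = 4 × 1.38×10⁻²³ × 300.15 × 2.11×10⁴ × 1.41×10² = 4.93×10⁻¹⁴ V²
V_n = √(4.93×10⁻¹⁴) = 2.22×10⁻⁷ V = 222 nV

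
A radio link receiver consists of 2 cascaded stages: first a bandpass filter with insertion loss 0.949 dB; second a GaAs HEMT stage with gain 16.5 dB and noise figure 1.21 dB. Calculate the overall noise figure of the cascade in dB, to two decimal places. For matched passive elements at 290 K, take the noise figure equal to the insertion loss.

Convert to linear (a loss of L dB is a gain of −L dB): F_i = 10^(NF_i/10), G_i = 10^(G_i,dB/10)
  Stage 1: F_1 = 10^(0.949/10) = 1.244, G_1 = 10^(−0.949/10) = 0.8037
  Stage 2: F_2 = 10^(1.21/10) = 1.321, G_2 = 10^(16.5/10) = 44.67
Friis cascade:
  F = 1.244 + (1.321 − 1)/0.8037 = 1.644
NF = 10 log₁₀(1.644) = 2.16 dB

2.16 dB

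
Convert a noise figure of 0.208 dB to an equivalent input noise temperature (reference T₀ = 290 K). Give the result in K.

14.2 K

F = 10^(0.208/10) = 1.04906
T_e = (F − 1)·T₀ = (1.04906 − 1) × 290 = 14.2 K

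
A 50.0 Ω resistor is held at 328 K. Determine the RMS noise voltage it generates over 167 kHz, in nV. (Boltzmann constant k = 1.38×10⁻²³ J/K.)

389 nV

V_n = √(4kTRB)
4kTRB = 4 × 1.38×10⁻²³ × 328 × 5.00×10¹ × 1.67×10⁵ = 1.51×10⁻¹³ V²
V_n = √(1.51×10⁻¹³) = 3.89×10⁻⁷ V = 389 nV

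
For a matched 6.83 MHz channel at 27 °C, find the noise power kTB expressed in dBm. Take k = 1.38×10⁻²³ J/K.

−105.5 dBm

T = 27 °C + 273.15 = 300.15 K
P_n = kTB = 1.38×10⁻²³ × 300.15 × 6.83×10⁶ = 2.83×10⁻¹⁴ W
In dBm: 10 log₁₀(2.83×10⁻¹⁴ / 10⁻³) = −105.5 dBm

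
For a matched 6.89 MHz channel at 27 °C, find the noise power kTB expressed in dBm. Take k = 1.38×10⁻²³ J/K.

T = 27 °C + 273.15 = 300.15 K
P_n = kTB = 1.38×10⁻²³ × 300.15 × 6.89×10⁶ = 2.85×10⁻¹⁴ W
In dBm: 10 log₁₀(2.85×10⁻¹⁴ / 10⁻³) = −105.4 dBm

−105.4 dBm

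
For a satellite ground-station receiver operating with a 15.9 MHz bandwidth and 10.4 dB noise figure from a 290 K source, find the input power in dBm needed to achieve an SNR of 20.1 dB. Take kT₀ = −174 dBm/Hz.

−71.5 dBm

Sensitivity = −174 + 10 log₁₀(B) + NF + SNR_min
= −174 + 72.01 + 10.4 + 20.1
= −71.49 dBm → −71.5 dBm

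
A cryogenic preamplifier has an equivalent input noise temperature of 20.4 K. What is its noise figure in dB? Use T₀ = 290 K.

F = 1 + T_e/T₀ = 1 + 20.4/290 = 1.07034
NF = 10 log₁₀(1.07034) = 0.295 dB

0.295 dB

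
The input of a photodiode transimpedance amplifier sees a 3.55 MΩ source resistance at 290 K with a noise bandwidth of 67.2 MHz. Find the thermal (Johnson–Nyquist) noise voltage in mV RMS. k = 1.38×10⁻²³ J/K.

1.95 mV

V_n = √(4kTRB)
4kTRB = 4 × 1.38×10⁻²³ × 290 × 3.55×10⁶ × 6.72×10⁷ = 3.82×10⁻⁶ V²
V_n = √(3.82×10⁻⁶) = 1.95×10⁻³ V = 1.95 mV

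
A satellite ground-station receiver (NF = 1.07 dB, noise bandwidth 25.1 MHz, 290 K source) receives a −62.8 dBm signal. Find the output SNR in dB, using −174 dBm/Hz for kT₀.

Noise floor: N = −174 + 10 log₁₀(B) + NF
10 log₁₀(2.51×10⁷) = 74 dB
N = −174 + 74 + 1.07 = −98.93 dBm
SNR = P_sig − N = −62.8 − (−98.93) = 36.13 dB → 36.1 dB

36.1 dB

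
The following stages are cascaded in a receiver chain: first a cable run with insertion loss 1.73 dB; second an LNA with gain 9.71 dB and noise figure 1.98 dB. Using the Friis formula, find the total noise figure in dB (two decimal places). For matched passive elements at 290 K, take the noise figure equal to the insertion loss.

Convert to linear (a loss of L dB is a gain of −L dB): F_i = 10^(NF_i/10), G_i = 10^(G_i,dB/10)
  Stage 1: F_1 = 10^(1.73/10) = 1.489, G_1 = 10^(−1.73/10) = 0.6714
  Stage 2: F_2 = 10^(1.98/10) = 1.578, G_2 = 10^(9.71/10) = 9.354
Friis cascade:
  F = 1.489 + (1.578 − 1)/0.6714 = 2.350
NF = 10 log₁₀(2.350) = 3.71 dB

3.71 dB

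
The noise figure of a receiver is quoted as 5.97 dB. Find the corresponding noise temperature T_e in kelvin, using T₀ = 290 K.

F = 10^(5.97/10) = 3.95367
T_e = (F − 1)·T₀ = (3.95367 − 1) × 290 = 857 K

857 K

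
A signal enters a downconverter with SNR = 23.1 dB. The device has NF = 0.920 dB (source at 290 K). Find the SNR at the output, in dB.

By definition F = SNR_in/SNR_out, so in dB: SNR_out = SNR_in − NF
SNR_out = 23.1 − 0.920 = 22.180 dB

22.180 dB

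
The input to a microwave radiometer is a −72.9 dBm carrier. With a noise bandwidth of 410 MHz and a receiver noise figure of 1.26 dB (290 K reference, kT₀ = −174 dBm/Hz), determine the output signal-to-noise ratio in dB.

13.7 dB

Noise floor: N = −174 + 10 log₁₀(B) + NF
10 log₁₀(4.10×10⁸) = 86.13 dB
N = −174 + 86.13 + 1.26 = −86.61 dBm
SNR = P_sig − N = −72.9 − (−86.61) = 13.71 dB → 13.7 dB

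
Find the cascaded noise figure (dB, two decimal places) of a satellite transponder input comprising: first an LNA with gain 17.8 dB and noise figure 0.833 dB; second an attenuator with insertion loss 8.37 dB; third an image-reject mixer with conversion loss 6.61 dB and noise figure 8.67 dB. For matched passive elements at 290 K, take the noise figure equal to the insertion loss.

3.08 dB

Convert to linear (a loss of L dB is a gain of −L dB): F_i = 10^(NF_i/10), G_i = 10^(G_i,dB/10)
  Stage 1: F_1 = 10^(0.833/10) = 1.211, G_1 = 10^(17.8/10) = 60.26
  Stage 2: F_2 = 10^(8.37/10) = 6.871, G_2 = 10^(−8.37/10) = 0.1455
  Stage 3: F_3 = 10^(8.67/10) = 7.362, G_3 = 10^(−6.61/10) = 0.2183
Friis cascade:
  F = 1.211 + (6.871 − 1)/60.26 + (7.362 − 1)/8.770 = 2.034
NF = 10 log₁₀(2.034) = 3.08 dB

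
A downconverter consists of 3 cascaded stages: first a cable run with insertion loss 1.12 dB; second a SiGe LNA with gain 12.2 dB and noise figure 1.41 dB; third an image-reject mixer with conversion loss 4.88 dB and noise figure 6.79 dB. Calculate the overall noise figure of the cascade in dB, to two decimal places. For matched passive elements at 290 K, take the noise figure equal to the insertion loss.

3.19 dB

Convert to linear (a loss of L dB is a gain of −L dB): F_i = 10^(NF_i/10), G_i = 10^(G_i,dB/10)
  Stage 1: F_1 = 10^(1.12/10) = 1.294, G_1 = 10^(−1.12/10) = 0.7727
  Stage 2: F_2 = 10^(1.41/10) = 1.384, G_2 = 10^(12.2/10) = 16.60
  Stage 3: F_3 = 10^(6.79/10) = 4.775, G_3 = 10^(−4.88/10) = 0.3251
Friis cascade:
  F = 1.294 + (1.384 − 1)/0.7727 + (4.775 − 1)/12.82 = 2.085
NF = 10 log₁₀(2.085) = 3.19 dB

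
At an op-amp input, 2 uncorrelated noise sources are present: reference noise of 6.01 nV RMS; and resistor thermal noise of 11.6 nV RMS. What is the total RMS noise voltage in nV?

Uncorrelated sources add in power (mean-square): V_tot = √(ΣV_i²)
V_tot = √[(6.01×10⁻⁹)² + (1.16×10⁻⁸)²] = 1.31×10⁻⁸ V = 13.1 nV

13.1 nV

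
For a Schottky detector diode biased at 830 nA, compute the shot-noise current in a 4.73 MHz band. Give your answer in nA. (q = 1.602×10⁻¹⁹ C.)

1.12 nA

I_n = √(2qI·B)
2qI·B = 2 × 1.602×10⁻¹⁹ × 8.30×10⁻⁷ × 4.73×10⁶ = 1.26×10⁻¹⁸ A²
I_n = √(1.26×10⁻¹⁸) = 1.12×10⁻⁹ A = 1.12 nA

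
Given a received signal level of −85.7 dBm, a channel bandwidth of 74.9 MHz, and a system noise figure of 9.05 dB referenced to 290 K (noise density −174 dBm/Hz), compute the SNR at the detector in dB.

0.5 dB

Noise floor: N = −174 + 10 log₁₀(B) + NF
10 log₁₀(7.49×10⁷) = 78.74 dB
N = −174 + 78.74 + 9.05 = −86.21 dBm
SNR = P_sig − N = −85.7 − (−86.21) = 0.51 dB → 0.5 dB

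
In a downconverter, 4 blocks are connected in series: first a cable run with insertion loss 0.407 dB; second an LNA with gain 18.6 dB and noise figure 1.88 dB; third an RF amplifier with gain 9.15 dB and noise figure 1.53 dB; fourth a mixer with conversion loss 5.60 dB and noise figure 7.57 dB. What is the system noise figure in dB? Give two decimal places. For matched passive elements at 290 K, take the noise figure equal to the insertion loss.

Convert to linear (a loss of L dB is a gain of −L dB): F_i = 10^(NF_i/10), G_i = 10^(G_i,dB/10)
  Stage 1: F_1 = 10^(0.407/10) = 1.098, G_1 = 10^(−0.407/10) = 0.9105
  Stage 2: F_2 = 10^(1.88/10) = 1.542, G_2 = 10^(18.6/10) = 72.44
  Stage 3: F_3 = 10^(1.53/10) = 1.422, G_3 = 10^(9.15/10) = 8.222
  Stage 4: F_4 = 10^(7.57/10) = 5.715, G_4 = 10^(−5.60/10) = 0.2754
Friis cascade:
  F = 1.098 + (1.542 − 1)/0.9105 + (1.422 − 1)/65.96 + (5.715 − 1)/542.4 = 1.708
NF = 10 log₁₀(1.708) = 2.33 dB

2.33 dB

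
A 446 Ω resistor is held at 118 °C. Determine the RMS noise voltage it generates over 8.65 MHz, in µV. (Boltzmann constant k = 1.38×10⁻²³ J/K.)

T = 118 °C + 273.15 = 391.15 K
V_n = √(4kTRB)
4kTRB = 4 × 1.38×10⁻²³ × 391.15 × 4.46×10² × 8.65×10⁶ = 8.33×10⁻¹¹ V²
V_n = √(8.33×10⁻¹¹) = 9.13×10⁻⁶ V = 9.13 µV

9.13 µV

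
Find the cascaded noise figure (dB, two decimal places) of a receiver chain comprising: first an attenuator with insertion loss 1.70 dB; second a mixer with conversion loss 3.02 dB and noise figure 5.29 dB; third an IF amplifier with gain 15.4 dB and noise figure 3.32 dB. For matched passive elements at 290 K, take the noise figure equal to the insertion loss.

9.24 dB

Convert to linear (a loss of L dB is a gain of −L dB): F_i = 10^(NF_i/10), G_i = 10^(G_i,dB/10)
  Stage 1: F_1 = 10^(1.70/10) = 1.479, G_1 = 10^(−1.70/10) = 0.6761
  Stage 2: F_2 = 10^(5.29/10) = 3.381, G_2 = 10^(−3.02/10) = 0.4989
  Stage 3: F_3 = 10^(3.32/10) = 2.148, G_3 = 10^(15.4/10) = 34.67
Friis cascade:
  F = 1.479 + (3.381 − 1)/0.6761 + (2.148 − 1)/0.3373 = 8.403
NF = 10 log₁₀(8.403) = 9.24 dB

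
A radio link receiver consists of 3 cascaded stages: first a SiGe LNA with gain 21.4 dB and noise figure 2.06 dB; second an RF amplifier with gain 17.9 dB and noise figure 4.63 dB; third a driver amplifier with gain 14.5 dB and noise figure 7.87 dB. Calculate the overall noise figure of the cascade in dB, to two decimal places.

2.10 dB

Convert to linear (a loss of L dB is a gain of −L dB): F_i = 10^(NF_i/10), G_i = 10^(G_i,dB/10)
  Stage 1: F_1 = 10^(2.06/10) = 1.607, G_1 = 10^(21.4/10) = 138.0
  Stage 2: F_2 = 10^(4.63/10) = 2.904, G_2 = 10^(17.9/10) = 61.66
  Stage 3: F_3 = 10^(7.87/10) = 6.124, G_3 = 10^(14.5/10) = 28.18
Friis cascade:
  F = 1.607 + (2.904 − 1)/138.0 + (6.124 − 1)/8511 = 1.621
NF = 10 log₁₀(1.621) = 2.10 dB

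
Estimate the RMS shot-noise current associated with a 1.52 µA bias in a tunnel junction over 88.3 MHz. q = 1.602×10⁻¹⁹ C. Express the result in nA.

6.56 nA

I_n = √(2qI·B)
2qI·B = 2 × 1.602×10⁻¹⁹ × 1.52×10⁻⁶ × 8.83×10⁷ = 4.30×10⁻¹⁷ A²
I_n = √(4.30×10⁻¹⁷) = 6.56×10⁻⁹ A = 6.56 nA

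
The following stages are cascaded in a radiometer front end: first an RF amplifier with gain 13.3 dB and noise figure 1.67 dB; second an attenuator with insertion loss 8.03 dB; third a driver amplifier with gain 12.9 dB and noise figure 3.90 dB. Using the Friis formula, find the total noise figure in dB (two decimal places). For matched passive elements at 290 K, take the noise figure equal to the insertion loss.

Convert to linear (a loss of L dB is a gain of −L dB): F_i = 10^(NF_i/10), G_i = 10^(G_i,dB/10)
  Stage 1: F_1 = 10^(1.67/10) = 1.469, G_1 = 10^(13.3/10) = 21.38
  Stage 2: F_2 = 10^(8.03/10) = 6.353, G_2 = 10^(−8.03/10) = 0.1574
  Stage 3: F_3 = 10^(3.90/10) = 2.455, G_3 = 10^(12.9/10) = 19.50
Friis cascade:
  F = 1.469 + (6.353 − 1)/21.38 + (2.455 − 1)/3.365 = 2.152
NF = 10 log₁₀(2.152) = 3.33 dB

3.33 dB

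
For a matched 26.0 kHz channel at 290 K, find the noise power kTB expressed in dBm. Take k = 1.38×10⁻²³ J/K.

P_n = kTB = 1.38×10⁻²³ × 290 × 2.60×10⁴ = 1.04×10⁻¹⁶ W
In dBm: 10 log₁₀(1.04×10⁻¹⁶ / 10⁻³) = −129.8 dBm

−129.8 dBm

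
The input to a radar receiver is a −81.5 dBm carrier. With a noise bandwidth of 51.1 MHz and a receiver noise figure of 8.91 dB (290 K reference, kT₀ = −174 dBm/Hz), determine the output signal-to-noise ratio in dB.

Noise floor: N = −174 + 10 log₁₀(B) + NF
10 log₁₀(5.11×10⁷) = 77.08 dB
N = −174 + 77.08 + 8.91 = −88.01 dBm
SNR = P_sig − N = −81.5 − (−88.01) = 6.51 dB → 6.5 dB

6.5 dB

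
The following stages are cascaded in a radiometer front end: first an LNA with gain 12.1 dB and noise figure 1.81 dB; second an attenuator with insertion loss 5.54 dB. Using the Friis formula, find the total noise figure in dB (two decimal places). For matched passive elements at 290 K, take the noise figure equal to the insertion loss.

Convert to linear (a loss of L dB is a gain of −L dB): F_i = 10^(NF_i/10), G_i = 10^(G_i,dB/10)
  Stage 1: F_1 = 10^(1.81/10) = 1.517, G_1 = 10^(12.1/10) = 16.22
  Stage 2: F_2 = 10^(5.54/10) = 3.581, G_2 = 10^(−5.54/10) = 0.2793
Friis cascade:
  F = 1.517 + (3.581 − 1)/16.22 = 1.676
NF = 10 log₁₀(1.676) = 2.24 dB

2.24 dB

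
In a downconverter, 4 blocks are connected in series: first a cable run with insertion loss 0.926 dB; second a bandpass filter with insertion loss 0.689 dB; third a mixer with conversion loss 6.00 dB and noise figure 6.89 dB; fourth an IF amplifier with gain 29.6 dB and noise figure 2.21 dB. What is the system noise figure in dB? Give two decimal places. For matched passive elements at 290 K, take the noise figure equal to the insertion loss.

Convert to linear (a loss of L dB is a gain of −L dB): F_i = 10^(NF_i/10), G_i = 10^(G_i,dB/10)
  Stage 1: F_1 = 10^(0.926/10) = 1.238, G_1 = 10^(−0.926/10) = 0.8080
  Stage 2: F_2 = 10^(0.689/10) = 1.172, G_2 = 10^(−0.689/10) = 0.8533
  Stage 3: F_3 = 10^(6.89/10) = 4.887, G_3 = 10^(−6.00/10) = 0.2512
  Stage 4: F_4 = 10^(2.21/10) = 1.663, G_4 = 10^(29.6/10) = 912.0
Friis cascade:
  F = 1.238 + (1.172 − 1)/0.8080 + (4.887 − 1)/0.6894 + (1.663 − 1)/0.1732 = 10.92
NF = 10 log₁₀(10.92) = 10.38 dB

10.38 dB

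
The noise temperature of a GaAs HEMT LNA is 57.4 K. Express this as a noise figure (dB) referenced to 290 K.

F = 1 + T_e/T₀ = 1 + 57.4/290 = 1.19793
NF = 10 log₁₀(1.19793) = 0.784 dB

0.784 dB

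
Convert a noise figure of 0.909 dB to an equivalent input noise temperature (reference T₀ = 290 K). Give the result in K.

67.5 K

F = 10^(0.909/10) = 1.23282
T_e = (F − 1)·T₀ = (1.23282 − 1) × 290 = 67.5 K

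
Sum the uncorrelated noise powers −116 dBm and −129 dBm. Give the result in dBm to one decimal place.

−115.8 dBm

Convert to linear, add, convert back:
P₁ = 2.51×10⁻¹⁵ W, P₂ = 1.26×10⁻¹⁶ W
P_tot = 2.64×10⁻¹⁵ W → 10 log₁₀(P_tot / 10⁻³) = −115.8 dBm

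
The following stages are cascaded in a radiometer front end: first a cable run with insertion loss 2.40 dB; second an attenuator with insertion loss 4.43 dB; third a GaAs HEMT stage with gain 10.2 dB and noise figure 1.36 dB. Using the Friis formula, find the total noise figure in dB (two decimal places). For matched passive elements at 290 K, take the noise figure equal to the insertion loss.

Convert to linear (a loss of L dB is a gain of −L dB): F_i = 10^(NF_i/10), G_i = 10^(G_i,dB/10)
  Stage 1: F_1 = 10^(2.40/10) = 1.738, G_1 = 10^(−2.40/10) = 0.5754
  Stage 2: F_2 = 10^(4.43/10) = 2.773, G_2 = 10^(−4.43/10) = 0.3606
  Stage 3: F_3 = 10^(1.36/10) = 1.368, G_3 = 10^(10.2/10) = 10.47
Friis cascade:
  F = 1.738 + (2.773 − 1)/0.5754 + (1.368 − 1)/0.2075 = 6.592
NF = 10 log₁₀(6.592) = 8.19 dB

8.19 dB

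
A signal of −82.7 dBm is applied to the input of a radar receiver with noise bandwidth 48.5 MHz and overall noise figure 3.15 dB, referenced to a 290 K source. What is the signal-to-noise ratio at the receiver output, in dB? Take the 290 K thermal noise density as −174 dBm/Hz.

Noise floor: N = −174 + 10 log₁₀(B) + NF
10 log₁₀(4.85×10⁷) = 76.86 dB
N = −174 + 76.86 + 3.15 = −93.99 dBm
SNR = P_sig − N = −82.7 − (−93.99) = 11.29 dB → 11.3 dB

11.3 dB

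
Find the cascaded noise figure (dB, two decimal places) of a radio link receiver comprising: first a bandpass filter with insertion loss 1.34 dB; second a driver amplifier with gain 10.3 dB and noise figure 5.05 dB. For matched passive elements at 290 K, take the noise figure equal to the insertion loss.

Convert to linear (a loss of L dB is a gain of −L dB): F_i = 10^(NF_i/10), G_i = 10^(G_i,dB/10)
  Stage 1: F_1 = 10^(1.34/10) = 1.361, G_1 = 10^(−1.34/10) = 0.7345
  Stage 2: F_2 = 10^(5.05/10) = 3.199, G_2 = 10^(10.3/10) = 10.72
Friis cascade:
  F = 1.361 + (3.199 − 1)/0.7345 = 4.355
NF = 10 log₁₀(4.355) = 6.39 dB

6.39 dB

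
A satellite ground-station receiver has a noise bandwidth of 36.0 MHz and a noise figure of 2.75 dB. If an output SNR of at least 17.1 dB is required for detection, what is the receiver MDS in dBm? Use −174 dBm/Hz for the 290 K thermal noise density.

−78.6 dBm

Sensitivity = −174 + 10 log₁₀(B) + NF + SNR_min
= −174 + 75.56 + 2.75 + 17.1
= −78.59 dBm → −78.6 dBm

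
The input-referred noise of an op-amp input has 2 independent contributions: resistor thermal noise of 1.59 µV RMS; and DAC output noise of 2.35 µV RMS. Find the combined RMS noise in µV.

Uncorrelated sources add in power (mean-square): V_tot = √(ΣV_i²)
V_tot = √[(1.59×10⁻⁶)² + (2.35×10⁻⁶)²] = 2.84×10⁻⁶ V = 2.84 µV

2.84 µV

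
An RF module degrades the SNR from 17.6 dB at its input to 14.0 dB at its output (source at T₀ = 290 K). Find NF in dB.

3.6 dB

NF (dB) = SNR_in(dB) − SNR_out(dB) when the source is at T₀
NF = 17.6 − 14.0 = 3.6 dB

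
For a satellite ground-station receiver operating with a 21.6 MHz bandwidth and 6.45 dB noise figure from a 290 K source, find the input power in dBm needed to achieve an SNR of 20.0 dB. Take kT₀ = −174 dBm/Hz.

Sensitivity = −174 + 10 log₁₀(B) + NF + SNR_min
= −174 + 73.34 + 6.45 + 20.0
= −74.21 dBm → −74.2 dBm

−74.2 dBm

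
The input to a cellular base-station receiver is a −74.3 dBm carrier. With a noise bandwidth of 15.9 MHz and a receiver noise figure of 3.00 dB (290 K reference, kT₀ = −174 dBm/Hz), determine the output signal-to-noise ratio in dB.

Noise floor: N = −174 + 10 log₁₀(B) + NF
10 log₁₀(1.59×10⁷) = 72.01 dB
N = −174 + 72.01 + 3.00 = −98.99 dBm
SNR = P_sig − N = −74.3 − (−98.99) = 24.69 dB → 24.7 dB

24.7 dB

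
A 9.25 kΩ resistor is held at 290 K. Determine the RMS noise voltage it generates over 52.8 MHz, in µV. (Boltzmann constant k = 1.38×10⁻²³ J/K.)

V_n = √(4kTRB)
4kTRB = 4 × 1.38×10⁻²³ × 290 × 9.25×10³ × 5.28×10⁷ = 7.82×10⁻⁹ V²
V_n = √(7.82×10⁻⁹) = 8.84×10⁻⁵ V = 88.4 µV

88.4 µV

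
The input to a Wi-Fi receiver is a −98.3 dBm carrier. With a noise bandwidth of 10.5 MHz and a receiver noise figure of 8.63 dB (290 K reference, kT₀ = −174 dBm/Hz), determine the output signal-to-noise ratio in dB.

Noise floor: N = −174 + 10 log₁₀(B) + NF
10 log₁₀(1.05×10⁷) = 70.21 dB
N = −174 + 70.21 + 8.63 = −95.16 dBm
SNR = P_sig − N = −98.3 − (−95.16) = −3.14 dB → −3.1 dB

−3.1 dB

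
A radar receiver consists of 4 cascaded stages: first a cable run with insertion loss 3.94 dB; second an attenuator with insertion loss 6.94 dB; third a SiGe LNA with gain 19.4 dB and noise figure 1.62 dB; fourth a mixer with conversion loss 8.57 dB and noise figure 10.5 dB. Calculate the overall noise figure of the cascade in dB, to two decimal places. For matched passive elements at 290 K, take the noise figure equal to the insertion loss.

Convert to linear (a loss of L dB is a gain of −L dB): F_i = 10^(NF_i/10), G_i = 10^(G_i,dB/10)
  Stage 1: F_1 = 10^(3.94/10) = 2.477, G_1 = 10^(−3.94/10) = 0.4036
  Stage 2: F_2 = 10^(6.94/10) = 4.943, G_2 = 10^(−6.94/10) = 0.2023
  Stage 3: F_3 = 10^(1.62/10) = 1.452, G_3 = 10^(19.4/10) = 87.10
  Stage 4: F_4 = 10^(10.5/10) = 11.22, G_4 = 10^(−8.57/10) = 0.1390
Friis cascade:
  F = 2.477 + (4.943 − 1)/0.4036 + (1.452 − 1)/0.08166 + (11.22 − 1)/7.112 = 19.22
NF = 10 log₁₀(19.22) = 12.84 dB

12.84 dB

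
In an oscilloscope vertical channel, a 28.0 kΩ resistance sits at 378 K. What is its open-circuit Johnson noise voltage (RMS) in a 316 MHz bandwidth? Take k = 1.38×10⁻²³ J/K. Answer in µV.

V_n = √(4kTRB)
4kTRB = 4 × 1.38×10⁻²³ × 378 × 2.80×10⁴ × 3.16×10⁸ = 1.85×10⁻⁷ V²
V_n = √(1.85×10⁻⁷) = 4.30×10⁻⁴ V = 430 µV

430 µV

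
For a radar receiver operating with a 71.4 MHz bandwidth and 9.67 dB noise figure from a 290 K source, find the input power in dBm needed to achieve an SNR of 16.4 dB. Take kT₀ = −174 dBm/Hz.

Sensitivity = −174 + 10 log₁₀(B) + NF + SNR_min
= −174 + 78.54 + 9.67 + 16.4
= −69.39 dBm → −69.4 dBm

−69.4 dBm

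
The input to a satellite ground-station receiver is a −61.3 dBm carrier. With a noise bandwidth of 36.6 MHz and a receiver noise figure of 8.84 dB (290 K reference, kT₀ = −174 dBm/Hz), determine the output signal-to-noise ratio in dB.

28.2 dB

Noise floor: N = −174 + 10 log₁₀(B) + NF
10 log₁₀(3.66×10⁷) = 75.63 dB
N = −174 + 75.63 + 8.84 = −89.53 dBm
SNR = P_sig − N = −61.3 − (−89.53) = 28.23 dB → 28.2 dB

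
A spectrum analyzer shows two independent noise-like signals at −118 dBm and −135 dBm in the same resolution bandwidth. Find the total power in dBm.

−117.9 dBm

Convert to linear, add, convert back:
P₁ = 1.58×10⁻¹⁵ W, P₂ = 3.16×10⁻¹⁷ W
P_tot = 1.62×10⁻¹⁵ W → 10 log₁₀(P_tot / 10⁻³) = −117.9 dBm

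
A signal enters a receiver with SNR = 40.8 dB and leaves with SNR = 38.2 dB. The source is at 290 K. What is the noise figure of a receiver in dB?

NF (dB) = SNR_in(dB) − SNR_out(dB) when the source is at T₀
NF = 40.8 − 38.2 = 2.6 dB

2.6 dB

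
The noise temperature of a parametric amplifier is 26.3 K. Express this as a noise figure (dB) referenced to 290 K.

0.377 dB

F = 1 + T_e/T₀ = 1 + 26.3/290 = 1.09069
NF = 10 log₁₀(1.09069) = 0.377 dB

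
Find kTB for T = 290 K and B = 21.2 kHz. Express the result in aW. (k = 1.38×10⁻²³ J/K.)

84.8 aW

P_n = kTB = 1.38×10⁻²³ × 290 × 2.12×10⁴ = 8.48×10⁻¹⁷ W = 84.8 aW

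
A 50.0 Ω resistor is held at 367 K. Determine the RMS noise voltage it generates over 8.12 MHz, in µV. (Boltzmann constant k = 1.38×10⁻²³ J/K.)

V_n = √(4kTRB)
4kTRB = 4 × 1.38×10⁻²³ × 367 × 5.00×10¹ × 8.12×10⁶ = 8.22×10⁻¹² V²
V_n = √(8.22×10⁻¹²) = 2.87×10⁻⁶ V = 2.87 µV

2.87 µV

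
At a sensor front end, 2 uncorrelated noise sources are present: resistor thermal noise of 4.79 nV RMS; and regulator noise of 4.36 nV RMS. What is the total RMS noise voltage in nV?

6.48 nV

Uncorrelated sources add in power (mean-square): V_tot = √(ΣV_i²)
V_tot = √[(4.79×10⁻⁹)² + (4.36×10⁻⁹)²] = 6.48×10⁻⁹ V = 6.48 nV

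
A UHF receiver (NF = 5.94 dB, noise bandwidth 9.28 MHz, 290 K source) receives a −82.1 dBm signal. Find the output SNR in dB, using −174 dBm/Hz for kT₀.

16.3 dB

Noise floor: N = −174 + 10 log₁₀(B) + NF
10 log₁₀(9.28×10⁶) = 69.68 dB
N = −174 + 69.68 + 5.94 = −98.38 dBm
SNR = P_sig − N = −82.1 − (−98.38) = 16.28 dB → 16.3 dB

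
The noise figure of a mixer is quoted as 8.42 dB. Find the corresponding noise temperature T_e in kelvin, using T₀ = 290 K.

F = 10^(8.42/10) = 6.95024
T_e = (F − 1)·T₀ = (6.95024 − 1) × 290 = 1726 K

1726 K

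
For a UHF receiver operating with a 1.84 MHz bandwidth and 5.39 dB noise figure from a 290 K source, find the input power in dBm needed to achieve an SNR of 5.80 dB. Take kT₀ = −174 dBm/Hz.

Sensitivity = −174 + 10 log₁₀(B) + NF + SNR_min
= −174 + 62.65 + 5.39 + 5.80
= −100.16 dBm → −100.2 dBm

−100.2 dBm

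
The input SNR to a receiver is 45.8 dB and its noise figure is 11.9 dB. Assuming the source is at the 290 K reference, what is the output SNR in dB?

By definition F = SNR_in/SNR_out, so in dB: SNR_out = SNR_in − NF
SNR_out = 45.8 − 11.9 = 33.9 dB

33.9 dB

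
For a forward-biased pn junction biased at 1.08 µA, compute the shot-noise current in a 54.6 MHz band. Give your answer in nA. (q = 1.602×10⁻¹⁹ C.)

4.35 nA

I_n = √(2qI·B)
2qI·B = 2 × 1.602×10⁻¹⁹ × 1.08×10⁻⁶ × 5.46×10⁷ = 1.89×10⁻¹⁷ A²
I_n = √(1.89×10⁻¹⁷) = 4.35×10⁻⁹ A = 4.35 nA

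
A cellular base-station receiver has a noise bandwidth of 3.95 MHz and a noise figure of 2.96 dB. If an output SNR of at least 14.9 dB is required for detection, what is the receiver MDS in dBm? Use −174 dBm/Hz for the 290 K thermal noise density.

Sensitivity = −174 + 10 log₁₀(B) + NF + SNR_min
= −174 + 65.97 + 2.96 + 14.9
= −90.17 dBm → −90.2 dBm

−90.2 dBm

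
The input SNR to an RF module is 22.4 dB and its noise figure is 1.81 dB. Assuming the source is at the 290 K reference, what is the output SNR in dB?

20.59 dB

By definition F = SNR_in/SNR_out, so in dB: SNR_out = SNR_in − NF
SNR_out = 22.4 − 1.81 = 20.59 dB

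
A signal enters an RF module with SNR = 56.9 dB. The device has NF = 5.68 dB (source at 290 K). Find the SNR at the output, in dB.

By definition F = SNR_in/SNR_out, so in dB: SNR_out = SNR_in − NF
SNR_out = 56.9 − 5.68 = 51.22 dB

51.22 dB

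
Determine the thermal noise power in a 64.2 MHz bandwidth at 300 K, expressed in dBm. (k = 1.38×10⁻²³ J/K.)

−95.8 dBm

P_n = kTB = 1.38×10⁻²³ × 300 × 6.42×10⁷ = 2.66×10⁻¹³ W
In dBm: 10 log₁₀(2.66×10⁻¹³ / 10⁻³) = −95.8 dBm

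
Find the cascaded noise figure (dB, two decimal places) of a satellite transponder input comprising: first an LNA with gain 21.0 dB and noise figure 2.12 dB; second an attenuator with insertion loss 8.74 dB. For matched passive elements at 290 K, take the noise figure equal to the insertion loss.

2.26 dB

Convert to linear (a loss of L dB is a gain of −L dB): F_i = 10^(NF_i/10), G_i = 10^(G_i,dB/10)
  Stage 1: F_1 = 10^(2.12/10) = 1.629, G_1 = 10^(21.0/10) = 125.9
  Stage 2: F_2 = 10^(8.74/10) = 7.482, G_2 = 10^(−8.74/10) = 0.1337
Friis cascade:
  F = 1.629 + (7.482 − 1)/125.9 = 1.681
NF = 10 log₁₀(1.681) = 2.26 dB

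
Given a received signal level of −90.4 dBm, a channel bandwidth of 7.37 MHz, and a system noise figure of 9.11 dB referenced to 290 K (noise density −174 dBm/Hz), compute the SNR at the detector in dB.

5.8 dB

Noise floor: N = −174 + 10 log₁₀(B) + NF
10 log₁₀(7.37×10⁶) = 68.67 dB
N = −174 + 68.67 + 9.11 = −96.22 dBm
SNR = P_sig − N = −90.4 − (−96.22) = 5.82 dB → 5.8 dB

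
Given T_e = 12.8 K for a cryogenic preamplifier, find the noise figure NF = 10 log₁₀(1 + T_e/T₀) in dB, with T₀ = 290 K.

F = 1 + T_e/T₀ = 1 + 12.8/290 = 1.04414
NF = 10 log₁₀(1.04414) = 0.188 dB

0.188 dB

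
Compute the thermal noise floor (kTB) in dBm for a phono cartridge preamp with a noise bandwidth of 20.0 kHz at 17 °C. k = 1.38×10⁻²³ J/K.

−131.0 dBm

T = 17 °C + 273.15 = 290.15 K
P_n = kTB = 1.38×10⁻²³ × 290.15 × 2.00×10⁴ = 8.01×10⁻¹⁷ W
In dBm: 10 log₁₀(8.01×10⁻¹⁷ / 10⁻³) = −131.0 dBm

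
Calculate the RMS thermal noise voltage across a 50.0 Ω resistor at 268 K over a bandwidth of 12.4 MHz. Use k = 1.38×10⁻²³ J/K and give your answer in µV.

V_n = √(4kTRB)
4kTRB = 4 × 1.38×10⁻²³ × 268 × 5.00×10¹ × 1.24×10⁷ = 9.17×10⁻¹² V²
V_n = √(9.17×10⁻¹²) = 3.03×10⁻⁶ V = 3.03 µV

3.03 µV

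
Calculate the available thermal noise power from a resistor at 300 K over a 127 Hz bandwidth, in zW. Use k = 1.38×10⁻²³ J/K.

526 zW

P_n = kTB = 1.38×10⁻²³ × 300 × 1.27×10² = 5.26×10⁻¹⁹ W = 526 zW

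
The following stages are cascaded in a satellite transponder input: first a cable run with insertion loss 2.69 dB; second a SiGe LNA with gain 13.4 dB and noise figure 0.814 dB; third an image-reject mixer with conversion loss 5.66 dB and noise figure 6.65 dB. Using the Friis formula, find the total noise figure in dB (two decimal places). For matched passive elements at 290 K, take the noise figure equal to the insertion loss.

Convert to linear (a loss of L dB is a gain of −L dB): F_i = 10^(NF_i/10), G_i = 10^(G_i,dB/10)
  Stage 1: F_1 = 10^(2.69/10) = 1.858, G_1 = 10^(−2.69/10) = 0.5383
  Stage 2: F_2 = 10^(0.814/10) = 1.206, G_2 = 10^(13.4/10) = 21.88
  Stage 3: F_3 = 10^(6.65/10) = 4.624, G_3 = 10^(−5.66/10) = 0.2716
Friis cascade:
  F = 1.858 + (1.206 − 1)/0.5383 + (4.624 − 1)/11.78 = 2.549
NF = 10 log₁₀(2.549) = 4.06 dB

4.06 dB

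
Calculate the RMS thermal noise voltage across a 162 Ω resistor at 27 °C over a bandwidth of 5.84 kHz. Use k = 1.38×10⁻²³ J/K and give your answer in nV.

T = 27 °C + 273.15 = 300.15 K
V_n = √(4kTRB)
4kTRB = 4 × 1.38×10⁻²³ × 300.15 × 1.62×10² × 5.84×10³ = 1.57×10⁻¹⁴ V²
V_n = √(1.57×10⁻¹⁴) = 1.25×10⁻⁷ V = 125 nV

125 nV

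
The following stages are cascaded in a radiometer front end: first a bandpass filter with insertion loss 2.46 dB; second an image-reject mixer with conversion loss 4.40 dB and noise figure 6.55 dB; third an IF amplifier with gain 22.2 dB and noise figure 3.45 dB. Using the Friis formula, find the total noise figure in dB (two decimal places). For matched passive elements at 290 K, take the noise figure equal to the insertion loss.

Convert to linear (a loss of L dB is a gain of −L dB): F_i = 10^(NF_i/10), G_i = 10^(G_i,dB/10)
  Stage 1: F_1 = 10^(2.46/10) = 1.762, G_1 = 10^(−2.46/10) = 0.5675
  Stage 2: F_2 = 10^(6.55/10) = 4.519, G_2 = 10^(−4.40/10) = 0.3631
  Stage 3: F_3 = 10^(3.45/10) = 2.213, G_3 = 10^(22.2/10) = 166.0
Friis cascade:
  F = 1.762 + (4.519 − 1)/0.5675 + (2.213 − 1)/0.2061 = 13.85
NF = 10 log₁₀(13.85) = 11.41 dB

11.41 dB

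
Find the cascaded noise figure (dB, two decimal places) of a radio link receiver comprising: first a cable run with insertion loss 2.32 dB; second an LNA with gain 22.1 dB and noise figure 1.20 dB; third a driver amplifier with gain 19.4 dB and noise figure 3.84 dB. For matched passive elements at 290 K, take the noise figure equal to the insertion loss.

3.55 dB

Convert to linear (a loss of L dB is a gain of −L dB): F_i = 10^(NF_i/10), G_i = 10^(G_i,dB/10)
  Stage 1: F_1 = 10^(2.32/10) = 1.706, G_1 = 10^(−2.32/10) = 0.5861
  Stage 2: F_2 = 10^(1.20/10) = 1.318, G_2 = 10^(22.1/10) = 162.2
  Stage 3: F_3 = 10^(3.84/10) = 2.421, G_3 = 10^(19.4/10) = 87.10
Friis cascade:
  F = 1.706 + (1.318 − 1)/0.5861 + (2.421 − 1)/95.06 = 2.264
NF = 10 log₁₀(2.264) = 3.55 dB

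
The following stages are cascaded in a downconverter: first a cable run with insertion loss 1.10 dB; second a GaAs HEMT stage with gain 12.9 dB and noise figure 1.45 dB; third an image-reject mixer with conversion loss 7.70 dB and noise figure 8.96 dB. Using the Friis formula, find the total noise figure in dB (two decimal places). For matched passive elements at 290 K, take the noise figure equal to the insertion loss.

Convert to linear (a loss of L dB is a gain of −L dB): F_i = 10^(NF_i/10), G_i = 10^(G_i,dB/10)
  Stage 1: F_1 = 10^(1.10/10) = 1.288, G_1 = 10^(−1.10/10) = 0.7762
  Stage 2: F_2 = 10^(1.45/10) = 1.396, G_2 = 10^(12.9/10) = 19.50
  Stage 3: F_3 = 10^(8.96/10) = 7.870, G_3 = 10^(−7.70/10) = 0.1698
Friis cascade:
  F = 1.288 + (1.396 − 1)/0.7762 + (7.870 − 1)/15.14 = 2.253
NF = 10 log₁₀(2.253) = 3.53 dB

3.53 dB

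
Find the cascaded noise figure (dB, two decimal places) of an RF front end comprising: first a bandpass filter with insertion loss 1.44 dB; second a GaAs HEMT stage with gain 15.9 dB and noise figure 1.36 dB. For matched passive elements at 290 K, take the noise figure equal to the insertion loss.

2.80 dB

Convert to linear (a loss of L dB is a gain of −L dB): F_i = 10^(NF_i/10), G_i = 10^(G_i,dB/10)
  Stage 1: F_1 = 10^(1.44/10) = 1.393, G_1 = 10^(−1.44/10) = 0.7178
  Stage 2: F_2 = 10^(1.36/10) = 1.368, G_2 = 10^(15.9/10) = 38.90
Friis cascade:
  F = 1.393 + (1.368 − 1)/0.7178 = 1.905
NF = 10 log₁₀(1.905) = 2.80 dB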